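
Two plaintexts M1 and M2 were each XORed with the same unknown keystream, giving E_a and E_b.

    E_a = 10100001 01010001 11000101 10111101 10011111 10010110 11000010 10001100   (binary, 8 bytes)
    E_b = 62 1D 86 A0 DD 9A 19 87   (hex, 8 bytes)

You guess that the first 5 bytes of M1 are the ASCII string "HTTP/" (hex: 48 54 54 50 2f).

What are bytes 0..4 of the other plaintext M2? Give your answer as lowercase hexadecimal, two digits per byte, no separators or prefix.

First, E_a ⊕ E_b = (M1 ⊕ K) ⊕ (M2 ⊕ K) = M1 ⊕ M2, so the key drops out. Then M2 = (M1 ⊕ M2) ⊕ M1 over the first 5 bytes.
byte 0: (a1 xor 62) xor 48 = c3 xor 48 = 8b
byte 1: (51 xor 1d) xor 54 = 4c xor 54 = 18
byte 2: (c5 xor 86) xor 54 = 43 xor 54 = 17
byte 3: (bd xor a0) xor 50 = 1d xor 50 = 4d
byte 4: (9f xor dd) xor 2f = 42 xor 2f = 6d

8b18174d6d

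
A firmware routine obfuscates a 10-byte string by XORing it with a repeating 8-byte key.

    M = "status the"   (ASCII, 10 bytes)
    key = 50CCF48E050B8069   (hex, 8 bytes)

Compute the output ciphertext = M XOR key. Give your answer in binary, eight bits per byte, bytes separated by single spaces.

00100011 10111000 10010101 11111010 01110000 01111000 10100000 00011101 00111000 10101001

The 8-byte key repeats, so the effective keystream is 50 cc f4 8e 05 0b 80 69 50 cc.
byte 0: 73 XOR 50 = 23
byte 1: 74 XOR cc = b8
byte 2: 61 XOR f4 = 95
byte 3: 74 XOR 8e = fa
byte 4: 75 XOR 05 = 70
byte 5: 73 XOR 0b = 78
byte 6: 20 XOR 80 = a0
byte 7: 74 XOR 69 = 1d
byte 8: 68 XOR 50 = 38
byte 9: 65 XOR cc = a9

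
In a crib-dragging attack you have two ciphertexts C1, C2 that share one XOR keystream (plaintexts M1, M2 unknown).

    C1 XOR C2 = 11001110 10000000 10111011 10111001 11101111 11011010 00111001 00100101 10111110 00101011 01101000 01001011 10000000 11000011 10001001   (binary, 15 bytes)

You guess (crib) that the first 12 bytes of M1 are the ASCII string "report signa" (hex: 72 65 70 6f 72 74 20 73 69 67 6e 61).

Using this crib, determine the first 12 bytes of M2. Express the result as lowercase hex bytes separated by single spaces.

Since C1 ⊕ C2 = M1 ⊕ M2, XORing with the guessed M1 bytes yields the corresponding M2 bytes: M2 = (C1 ⊕ C2) ⊕ M1.
byte 0: ce xor 72 = bc
byte 1: 80 xor 65 = e5
byte 2: bb xor 70 = cb
byte 3: b9 xor 6f = d6
byte 4: ef xor 72 = 9d
byte 5: da xor 74 = ae
byte 6: 39 xor 20 = 19
byte 7: 25 xor 73 = 56
byte 8: be xor 69 = d7
byte 9: 2b xor 67 = 4c
byte 10: 68 xor 6e = 06
byte 11: 4b xor 61 = 2a

bc e5 cb d6 9d ae 19 56 d7 4c 06 2a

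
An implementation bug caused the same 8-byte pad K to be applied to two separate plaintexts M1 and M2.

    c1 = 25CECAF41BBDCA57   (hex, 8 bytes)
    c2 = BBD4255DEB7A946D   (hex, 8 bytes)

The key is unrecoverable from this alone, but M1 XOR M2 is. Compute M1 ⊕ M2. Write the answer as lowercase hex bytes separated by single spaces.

c1 ⊕ c2 = (M1 ⊕ K) ⊕ (M2 ⊕ K) = M1 ⊕ M2 — the shared key cancels under XOR.
25 xor bb = 9e
ce xor d4 = 1a
ca xor 25 = ef
f4 xor 5d = a9
1b xor eb = f0
bd xor 7a = c7
ca xor 94 = 5e
57 xor 6d = 3a

9e 1a ef a9 f0 c7 5e 3a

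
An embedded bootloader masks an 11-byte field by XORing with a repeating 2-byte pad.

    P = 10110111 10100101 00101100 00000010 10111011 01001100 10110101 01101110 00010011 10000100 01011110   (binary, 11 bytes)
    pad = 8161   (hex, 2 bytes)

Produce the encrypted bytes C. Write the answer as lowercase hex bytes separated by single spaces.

The 2-byte key repeats, so the effective keystream is 81 61 81 61 81 61 81 61 81 61 81.
byte 0: 10110111 xor 10000001 = 00110110
byte 1: 10100101 xor 01100001 = 11000100
byte 2: 00101100 xor 10000001 = 10101101
byte 3: 00000010 xor 01100001 = 01100011
byte 4: 10111011 xor 10000001 = 00111010
byte 5: 01001100 xor 01100001 = 00101101
byte 6: 10110101 xor 10000001 = 00110100
byte 7: 01101110 xor 01100001 = 00001111
byte 8: 00010011 xor 10000001 = 10010010
byte 9: 10000100 xor 01100001 = 11100101
byte 10: 01011110 xor 10000001 = 11011111

36 c4 ad 63 3a 2d 34 0f 92 e5 df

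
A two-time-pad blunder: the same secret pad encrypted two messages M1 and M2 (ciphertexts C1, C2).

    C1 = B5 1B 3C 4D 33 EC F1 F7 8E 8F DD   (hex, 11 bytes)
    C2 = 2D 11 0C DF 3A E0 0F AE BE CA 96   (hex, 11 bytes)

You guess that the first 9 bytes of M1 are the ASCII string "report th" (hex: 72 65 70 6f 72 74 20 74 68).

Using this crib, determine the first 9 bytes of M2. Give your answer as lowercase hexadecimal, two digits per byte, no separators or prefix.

First, C1 ⊕ C2 = (M1 ⊕ K) ⊕ (M2 ⊕ K) = M1 ⊕ M2, so the key drops out. Then M2 = (M1 ⊕ M2) ⊕ M1 over the first 9 bytes.
byte 0: (b5 xor 2d) xor 72 = 98 xor 72 = ea
byte 1: (1b xor 11) xor 65 = 0a xor 65 = 6f
byte 2: (3c xor 0c) xor 70 = 30 xor 70 = 40
byte 3: (4d xor df) xor 6f = 92 xor 6f = fd
byte 4: (33 xor 3a) xor 72 = 09 xor 72 = 7b
byte 5: (ec xor e0) xor 74 = 0c xor 74 = 78
byte 6: (f1 xor 0f) xor 20 = fe xor 20 = de
byte 7: (f7 xor ae) xor 74 = 59 xor 74 = 2d
byte 8: (8e xor be) xor 68 = 30 xor 68 = 58

ea6f40fd7b78de2d58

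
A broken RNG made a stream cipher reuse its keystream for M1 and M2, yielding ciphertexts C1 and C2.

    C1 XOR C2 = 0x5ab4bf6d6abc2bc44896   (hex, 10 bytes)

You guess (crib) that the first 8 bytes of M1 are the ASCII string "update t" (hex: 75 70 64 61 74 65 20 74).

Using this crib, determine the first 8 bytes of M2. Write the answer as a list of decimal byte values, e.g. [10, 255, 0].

[47, 196, 219, 12, 30, 217, 11, 176]

Since C1 ⊕ C2 = M1 ⊕ M2, XORing with the guessed M1 bytes yields the corresponding M2 bytes: M2 = (C1 ⊕ C2) ⊕ M1.
byte 0: 5a xor 75 = 2f
byte 1: b4 xor 70 = c4
byte 2: bf xor 64 = db
byte 3: 6d xor 61 = 0c
byte 4: 6a xor 74 = 1e
byte 5: bc xor 65 = d9
byte 6: 2b xor 20 = 0b
byte 7: c4 xor 74 = b0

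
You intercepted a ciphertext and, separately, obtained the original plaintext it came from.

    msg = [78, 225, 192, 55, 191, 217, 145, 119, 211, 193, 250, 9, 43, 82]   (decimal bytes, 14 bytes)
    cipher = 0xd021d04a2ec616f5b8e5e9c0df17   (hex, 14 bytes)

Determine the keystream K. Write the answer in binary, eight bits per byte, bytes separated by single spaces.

10011110 11000000 00010000 01111101 10010001 00011111 10000111 10000010 01101011 00100100 00010011 11001001 11110100 01000101

Since cipher = msg ⊕ K, XORing both sides with msg gives K = msg ⊕ cipher.
4e xor d0 = 9e
e1 xor 21 = c0
c0 xor d0 = 10
37 xor 4a = 7d
bf xor 2e = 91
d9 xor c6 = 1f
91 xor 16 = 87
77 xor f5 = 82
d3 xor b8 = 6b
c1 xor e5 = 24
fa xor e9 = 13
09 xor c0 = c9
2b xor df = f4
52 xor 17 = 45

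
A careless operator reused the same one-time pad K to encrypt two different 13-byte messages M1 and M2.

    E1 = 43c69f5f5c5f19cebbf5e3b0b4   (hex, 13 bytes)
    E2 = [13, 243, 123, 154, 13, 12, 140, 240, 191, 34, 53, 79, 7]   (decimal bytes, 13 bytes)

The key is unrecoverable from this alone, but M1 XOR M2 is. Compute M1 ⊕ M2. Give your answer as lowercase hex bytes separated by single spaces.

4e 35 e4 c5 51 53 95 3e 04 d7 d6 ff b3

E1 ⊕ E2 = (M1 ⊕ K) ⊕ (M2 ⊕ K) = M1 ⊕ M2 — the shared key cancels under XOR.
byte 0: 43 xor 0d = 4e
byte 1: c6 xor f3 = 35
byte 2: 9f xor 7b = e4
byte 3: 5f xor 9a = c5
byte 4: 5c xor 0d = 51
byte 5: 5f xor 0c = 53
byte 6: 19 xor 8c = 95
byte 7: ce xor f0 = 3e
byte 8: bb xor bf = 04
byte 9: f5 xor 22 = d7
byte 10: e3 xor 35 = d6
byte 11: b0 xor 4f = ff
byte 12: b4 xor 07 = b3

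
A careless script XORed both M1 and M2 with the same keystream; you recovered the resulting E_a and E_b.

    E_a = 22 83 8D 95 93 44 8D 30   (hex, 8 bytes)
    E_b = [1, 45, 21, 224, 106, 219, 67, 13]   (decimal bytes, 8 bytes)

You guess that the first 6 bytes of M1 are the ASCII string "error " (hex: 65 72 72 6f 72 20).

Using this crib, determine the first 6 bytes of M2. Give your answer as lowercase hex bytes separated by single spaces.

First, E_a ⊕ E_b = (M1 ⊕ K) ⊕ (M2 ⊕ K) = M1 ⊕ M2, so the key drops out. Then M2 = (M1 ⊕ M2) ⊕ M1 over the first 6 bytes.
byte 0: (22 ^ 01) ^ 65 = 23 ^ 65 = 46
byte 1: (83 ^ 2d) ^ 72 = ae ^ 72 = dc
byte 2: (8d ^ 15) ^ 72 = 98 ^ 72 = ea
byte 3: (95 ^ e0) ^ 6f = 75 ^ 6f = 1a
byte 4: (93 ^ 6a) ^ 72 = f9 ^ 72 = 8b
byte 5: (44 ^ db) ^ 20 = 9f ^ 20 = bf

46 dc ea 1a 8b bf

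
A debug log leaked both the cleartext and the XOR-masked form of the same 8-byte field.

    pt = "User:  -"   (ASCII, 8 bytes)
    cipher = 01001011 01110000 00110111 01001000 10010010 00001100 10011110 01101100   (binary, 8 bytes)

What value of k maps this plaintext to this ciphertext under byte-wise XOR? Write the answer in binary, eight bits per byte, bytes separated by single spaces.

00011110 00000011 01010010 00111010 10101000 00101100 10111110 01000001

Since cipher = pt ⊕ k, XORing both sides with pt gives k = pt ⊕ cipher.
byte 0: 55 ^ 4b = 1e
byte 1: 73 ^ 70 = 03
byte 2: 65 ^ 37 = 52
byte 3: 72 ^ 48 = 3a
byte 4: 3a ^ 92 = a8
byte 5: 20 ^ 0c = 2c
byte 6: 20 ^ 9e = be
byte 7: 2d ^ 6c = 41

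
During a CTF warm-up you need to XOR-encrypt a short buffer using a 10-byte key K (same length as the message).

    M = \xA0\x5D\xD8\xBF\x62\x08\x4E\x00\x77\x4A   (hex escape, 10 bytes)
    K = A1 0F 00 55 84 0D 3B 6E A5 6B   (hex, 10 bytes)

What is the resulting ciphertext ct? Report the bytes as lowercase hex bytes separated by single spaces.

a0 XOR a1 = 01
5d XOR 0f = 52
d8 XOR 00 = d8
bf XOR 55 = ea
62 XOR 84 = e6
08 XOR 0d = 05
4e XOR 3b = 75
00 XOR 6e = 6e
77 XOR a5 = d2
4a XOR 6b = 21

01 52 d8 ea e6 05 75 6e d2 21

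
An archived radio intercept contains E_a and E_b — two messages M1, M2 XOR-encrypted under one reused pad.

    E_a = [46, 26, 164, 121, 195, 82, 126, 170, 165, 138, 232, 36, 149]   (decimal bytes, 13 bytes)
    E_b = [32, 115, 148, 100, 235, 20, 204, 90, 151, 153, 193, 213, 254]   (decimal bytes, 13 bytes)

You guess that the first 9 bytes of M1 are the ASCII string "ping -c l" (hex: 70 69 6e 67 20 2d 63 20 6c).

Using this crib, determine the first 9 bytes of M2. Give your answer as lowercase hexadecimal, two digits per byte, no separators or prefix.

First, E_a ⊕ E_b = (M1 ⊕ K) ⊕ (M2 ⊕ K) = M1 ⊕ M2, so the key drops out. Then M2 = (M1 ⊕ M2) ⊕ M1 over the first 9 bytes.
byte 0: (2e ^ 20) ^ 70 = 0e ^ 70 = 7e
byte 1: (1a ^ 73) ^ 69 = 69 ^ 69 = 00
byte 2: (a4 ^ 94) ^ 6e = 30 ^ 6e = 5e
byte 3: (79 ^ 64) ^ 67 = 1d ^ 67 = 7a
byte 4: (c3 ^ eb) ^ 20 = 28 ^ 20 = 08
byte 5: (52 ^ 14) ^ 2d = 46 ^ 2d = 6b
byte 6: (7e ^ cc) ^ 63 = b2 ^ 63 = d1
byte 7: (aa ^ 5a) ^ 20 = f0 ^ 20 = d0
byte 8: (a5 ^ 97) ^ 6c = 32 ^ 6c = 5e

7e005e7a086bd1d05e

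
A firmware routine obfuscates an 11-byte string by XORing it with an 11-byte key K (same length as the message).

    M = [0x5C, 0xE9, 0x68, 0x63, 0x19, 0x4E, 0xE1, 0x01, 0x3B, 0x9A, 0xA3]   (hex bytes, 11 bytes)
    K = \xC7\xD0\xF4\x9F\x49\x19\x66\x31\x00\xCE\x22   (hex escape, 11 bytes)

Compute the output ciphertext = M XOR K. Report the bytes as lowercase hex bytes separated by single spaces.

9b 39 9c fc 50 57 87 30 3b 54 81

byte 0:  92 XOR 199 = 155
byte 1: 233 XOR 208 =  57
byte 2: 104 XOR 244 = 156
byte 3:  99 XOR 159 = 252
byte 4:  25 XOR  73 =  80
byte 5:  78 XOR  25 =  87
byte 6: 225 XOR 102 = 135
byte 7:   1 XOR  49 =  48
byte 8:  59 XOR   0 =  59
byte 9: 154 XOR 206 =  84
byte 10: 163 XOR  34 = 129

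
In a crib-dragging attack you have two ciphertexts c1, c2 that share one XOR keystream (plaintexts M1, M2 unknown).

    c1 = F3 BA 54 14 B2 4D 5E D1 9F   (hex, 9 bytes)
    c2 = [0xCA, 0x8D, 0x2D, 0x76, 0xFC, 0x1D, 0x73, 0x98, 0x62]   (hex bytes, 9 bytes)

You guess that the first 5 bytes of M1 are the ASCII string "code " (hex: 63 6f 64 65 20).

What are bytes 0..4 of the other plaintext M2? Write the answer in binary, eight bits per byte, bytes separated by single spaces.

First, c1 ⊕ c2 = (M1 ⊕ K) ⊕ (M2 ⊕ K) = M1 ⊕ M2, so the key drops out. Then M2 = (M1 ⊕ M2) ⊕ M1 over the first 5 bytes.
byte 0: (f3 XOR ca) XOR 63 = 39 XOR 63 = 5a
byte 1: (ba XOR 8d) XOR 6f = 37 XOR 6f = 58
byte 2: (54 XOR 2d) XOR 64 = 79 XOR 64 = 1d
byte 3: (14 XOR 76) XOR 65 = 62 XOR 65 = 07
byte 4: (b2 XOR fc) XOR 20 = 4e XOR 20 = 6e

01011010 01011000 00011101 00000111 01101110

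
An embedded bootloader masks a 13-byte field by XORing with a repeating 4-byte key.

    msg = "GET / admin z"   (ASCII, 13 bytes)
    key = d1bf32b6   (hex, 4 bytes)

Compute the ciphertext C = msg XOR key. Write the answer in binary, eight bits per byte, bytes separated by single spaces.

The 4-byte key repeats, so the effective keystream is d1 bf 32 b6 d1 bf 32 b6 d1 bf 32 b6 d1.
byte 0: 47 ⊕ d1 = 96
byte 1: 45 ⊕ bf = fa
byte 2: 54 ⊕ 32 = 66
byte 3: 20 ⊕ b6 = 96
byte 4: 2f ⊕ d1 = fe
byte 5: 20 ⊕ bf = 9f
byte 6: 61 ⊕ 32 = 53
byte 7: 64 ⊕ b6 = d2
byte 8: 6d ⊕ d1 = bc
byte 9: 69 ⊕ bf = d6
byte 10: 6e ⊕ 32 = 5c
byte 11: 20 ⊕ b6 = 96
byte 12: 7a ⊕ d1 = ab

10010110 11111010 01100110 10010110 11111110 10011111 01010011 11010010 10111100 11010110 01011100 10010110 10101011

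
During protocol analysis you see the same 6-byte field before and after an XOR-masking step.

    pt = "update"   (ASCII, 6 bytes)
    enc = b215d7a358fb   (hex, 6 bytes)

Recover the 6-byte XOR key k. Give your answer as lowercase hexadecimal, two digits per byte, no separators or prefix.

Since enc = pt ⊕ k, XORing both sides with pt gives k = pt ⊕ enc.
01110101 xor 10110010 = 11000111
01110000 xor 00010101 = 01100101
01100100 xor 11010111 = 10110011
01100001 xor 10100011 = 11000010
01110100 xor 01011000 = 00101100
01100101 xor 11111011 = 10011110

c765b3c22c9e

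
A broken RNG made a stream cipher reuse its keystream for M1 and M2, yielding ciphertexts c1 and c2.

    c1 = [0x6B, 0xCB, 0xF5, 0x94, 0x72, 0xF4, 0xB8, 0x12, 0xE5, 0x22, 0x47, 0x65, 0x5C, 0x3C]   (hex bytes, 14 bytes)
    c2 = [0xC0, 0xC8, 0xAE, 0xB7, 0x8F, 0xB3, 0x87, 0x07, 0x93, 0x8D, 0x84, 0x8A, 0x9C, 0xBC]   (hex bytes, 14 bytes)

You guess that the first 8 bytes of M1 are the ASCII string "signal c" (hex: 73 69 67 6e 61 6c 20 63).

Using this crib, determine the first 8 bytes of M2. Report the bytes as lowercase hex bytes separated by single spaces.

First, c1 ⊕ c2 = (M1 ⊕ K) ⊕ (M2 ⊕ K) = M1 ⊕ M2, so the key drops out. Then M2 = (M1 ⊕ M2) ⊕ M1 over the first 8 bytes.
byte 0: (6b ⊕ c0) ⊕ 73 = ab ⊕ 73 = d8
byte 1: (cb ⊕ c8) ⊕ 69 = 03 ⊕ 69 = 6a
byte 2: (f5 ⊕ ae) ⊕ 67 = 5b ⊕ 67 = 3c
byte 3: (94 ⊕ b7) ⊕ 6e = 23 ⊕ 6e = 4d
byte 4: (72 ⊕ 8f) ⊕ 61 = fd ⊕ 61 = 9c
byte 5: (f4 ⊕ b3) ⊕ 6c = 47 ⊕ 6c = 2b
byte 6: (b8 ⊕ 87) ⊕ 20 = 3f ⊕ 20 = 1f
byte 7: (12 ⊕ 07) ⊕ 63 = 15 ⊕ 63 = 76

d8 6a 3c 4d 9c 2b 1f 76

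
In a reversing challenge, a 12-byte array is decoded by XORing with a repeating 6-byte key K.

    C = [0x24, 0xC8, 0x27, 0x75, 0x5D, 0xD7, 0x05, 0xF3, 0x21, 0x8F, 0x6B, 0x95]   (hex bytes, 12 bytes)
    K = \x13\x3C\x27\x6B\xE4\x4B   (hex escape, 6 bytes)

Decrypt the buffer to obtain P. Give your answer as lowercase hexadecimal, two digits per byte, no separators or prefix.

37f4001eb99c16cf06e48fde

The 6-byte key repeats, so the effective keystream is 13 3c 27 6b e4 4b 13 3c 27 6b e4 4b.
byte 0: 24 ⊕ 13 = 37
byte 1: c8 ⊕ 3c = f4
byte 2: 27 ⊕ 27 = 00
byte 3: 75 ⊕ 6b = 1e
byte 4: 5d ⊕ e4 = b9
byte 5: d7 ⊕ 4b = 9c
byte 6: 05 ⊕ 13 = 16
byte 7: f3 ⊕ 3c = cf
byte 8: 21 ⊕ 27 = 06
byte 9: 8f ⊕ 6b = e4
byte 10: 6b ⊕ e4 = 8f
byte 11: 95 ⊕ 4b = de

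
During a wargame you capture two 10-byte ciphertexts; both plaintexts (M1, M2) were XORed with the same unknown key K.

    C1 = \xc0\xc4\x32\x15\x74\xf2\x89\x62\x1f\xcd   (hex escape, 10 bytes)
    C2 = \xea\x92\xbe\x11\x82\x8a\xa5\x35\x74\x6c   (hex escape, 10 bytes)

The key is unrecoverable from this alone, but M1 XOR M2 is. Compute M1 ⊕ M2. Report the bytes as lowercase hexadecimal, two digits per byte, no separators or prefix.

2a568c04f6782c576ba1

C1 ⊕ C2 = (M1 ⊕ K) ⊕ (M2 ⊕ K) = M1 ⊕ M2 — the shared key cancels under XOR.
byte 0: 192 ^ 234 =  42
byte 1: 196 ^ 146 =  86
byte 2:  50 ^ 190 = 140
byte 3:  21 ^  17 =   4
byte 4: 116 ^ 130 = 246
byte 5: 242 ^ 138 = 120
byte 6: 137 ^ 165 =  44
byte 7:  98 ^  53 =  87
byte 8:  31 ^ 116 = 107
byte 9: 205 ^ 108 = 161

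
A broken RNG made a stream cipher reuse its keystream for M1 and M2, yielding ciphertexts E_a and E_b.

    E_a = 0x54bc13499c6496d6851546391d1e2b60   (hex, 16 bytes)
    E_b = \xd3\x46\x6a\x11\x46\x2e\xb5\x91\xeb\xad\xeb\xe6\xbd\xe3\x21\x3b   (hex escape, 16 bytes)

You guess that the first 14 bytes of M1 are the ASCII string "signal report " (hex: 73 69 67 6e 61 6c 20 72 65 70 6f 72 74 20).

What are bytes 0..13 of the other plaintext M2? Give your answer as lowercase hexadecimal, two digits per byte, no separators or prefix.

f4931e36bb2603350bc8c2add4dd

First, E_a ⊕ E_b = (M1 ⊕ K) ⊕ (M2 ⊕ K) = M1 ⊕ M2, so the key drops out. Then M2 = (M1 ⊕ M2) ⊕ M1 over the first 14 bytes.
byte 0: (54 ^ d3) ^ 73 = 87 ^ 73 = f4
byte 1: (bc ^ 46) ^ 69 = fa ^ 69 = 93
byte 2: (13 ^ 6a) ^ 67 = 79 ^ 67 = 1e
byte 3: (49 ^ 11) ^ 6e = 58 ^ 6e = 36
byte 4: (9c ^ 46) ^ 61 = da ^ 61 = bb
byte 5: (64 ^ 2e) ^ 6c = 4a ^ 6c = 26
byte 6: (96 ^ b5) ^ 20 = 23 ^ 20 = 03
byte 7: (d6 ^ 91) ^ 72 = 47 ^ 72 = 35
byte 8: (85 ^ eb) ^ 65 = 6e ^ 65 = 0b
byte 9: (15 ^ ad) ^ 70 = b8 ^ 70 = c8
byte 10: (46 ^ eb) ^ 6f = ad ^ 6f = c2
byte 11: (39 ^ e6) ^ 72 = df ^ 72 = ad
byte 12: (1d ^ bd) ^ 74 = a0 ^ 74 = d4
byte 13: (1e ^ e3) ^ 20 = fd ^ 20 = dd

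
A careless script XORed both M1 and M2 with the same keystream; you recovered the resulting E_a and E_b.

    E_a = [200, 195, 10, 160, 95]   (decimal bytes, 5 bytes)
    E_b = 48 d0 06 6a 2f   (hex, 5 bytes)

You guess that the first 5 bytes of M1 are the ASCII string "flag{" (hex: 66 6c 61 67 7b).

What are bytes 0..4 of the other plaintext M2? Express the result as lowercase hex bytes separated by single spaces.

e6 7f 6d ad 0b

First, E_a ⊕ E_b = (M1 ⊕ K) ⊕ (M2 ⊕ K) = M1 ⊕ M2, so the key drops out. Then M2 = (M1 ⊕ M2) ⊕ M1 over the first 5 bytes.
byte 0: (c8 ⊕ 48) ⊕ 66 = 80 ⊕ 66 = e6
byte 1: (c3 ⊕ d0) ⊕ 6c = 13 ⊕ 6c = 7f
byte 2: (0a ⊕ 06) ⊕ 61 = 0c ⊕ 61 = 6d
byte 3: (a0 ⊕ 6a) ⊕ 67 = ca ⊕ 67 = ad
byte 4: (5f ⊕ 2f) ⊕ 7b = 70 ⊕ 7b = 0b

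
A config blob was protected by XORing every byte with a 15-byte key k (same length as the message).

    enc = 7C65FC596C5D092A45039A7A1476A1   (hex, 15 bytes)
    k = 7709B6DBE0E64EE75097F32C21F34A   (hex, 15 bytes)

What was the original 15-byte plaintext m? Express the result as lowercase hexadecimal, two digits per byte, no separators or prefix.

0b6c4a828cbb47cd159469563585eb

124 ^ 119 =  11
101 ^   9 = 108
252 ^ 182 =  74
 89 ^ 219 = 130
108 ^ 224 = 140
 93 ^ 230 = 187
  9 ^  78 =  71
 42 ^ 231 = 205
 69 ^  80 =  21
  3 ^ 151 = 148
154 ^ 243 = 105
122 ^  44 =  86
 20 ^  33 =  53
118 ^ 243 = 133
161 ^  74 = 235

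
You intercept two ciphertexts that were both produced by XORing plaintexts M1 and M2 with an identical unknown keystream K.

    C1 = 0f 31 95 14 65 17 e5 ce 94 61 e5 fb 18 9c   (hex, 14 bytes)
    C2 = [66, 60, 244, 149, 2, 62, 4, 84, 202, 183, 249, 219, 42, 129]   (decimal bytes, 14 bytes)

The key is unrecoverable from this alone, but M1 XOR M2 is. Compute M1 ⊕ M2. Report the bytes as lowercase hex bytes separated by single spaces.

C1 ⊕ C2 = (M1 ⊕ K) ⊕ (M2 ⊕ K) = M1 ⊕ M2 — the shared key cancels under XOR.
00001111 ⊕ 01000010 = 01001101
00110001 ⊕ 00111100 = 00001101
10010101 ⊕ 11110100 = 01100001
00010100 ⊕ 10010101 = 10000001
01100101 ⊕ 00000010 = 01100111
00010111 ⊕ 00111110 = 00101001
11100101 ⊕ 00000100 = 11100001
11001110 ⊕ 01010100 = 10011010
10010100 ⊕ 11001010 = 01011110
01100001 ⊕ 10110111 = 11010110
11100101 ⊕ 11111001 = 00011100
11111011 ⊕ 11011011 = 00100000
00011000 ⊕ 00101010 = 00110010
10011100 ⊕ 10000001 = 00011101

4d 0d 61 81 67 29 e1 9a 5e d6 1c 20 32 1d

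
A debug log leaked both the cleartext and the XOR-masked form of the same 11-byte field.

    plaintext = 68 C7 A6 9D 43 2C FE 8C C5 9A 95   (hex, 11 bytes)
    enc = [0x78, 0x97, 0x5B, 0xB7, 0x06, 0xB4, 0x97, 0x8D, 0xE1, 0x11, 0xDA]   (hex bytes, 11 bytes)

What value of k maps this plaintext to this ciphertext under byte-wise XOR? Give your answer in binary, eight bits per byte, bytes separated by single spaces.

00010000 01010000 11111101 00101010 01000101 10011000 01101001 00000001 00100100 10001011 01001111

Since enc = plaintext ⊕ k, XORing both sides with plaintext gives k = plaintext ⊕ enc.
byte 0: 68 ^ 78 = 10
byte 1: c7 ^ 97 = 50
byte 2: a6 ^ 5b = fd
byte 3: 9d ^ b7 = 2a
byte 4: 43 ^ 06 = 45
byte 5: 2c ^ b4 = 98
byte 6: fe ^ 97 = 69
byte 7: 8c ^ 8d = 01
byte 8: c5 ^ e1 = 24
byte 9: 9a ^ 11 = 8b
byte 10: 95 ^ da = 4f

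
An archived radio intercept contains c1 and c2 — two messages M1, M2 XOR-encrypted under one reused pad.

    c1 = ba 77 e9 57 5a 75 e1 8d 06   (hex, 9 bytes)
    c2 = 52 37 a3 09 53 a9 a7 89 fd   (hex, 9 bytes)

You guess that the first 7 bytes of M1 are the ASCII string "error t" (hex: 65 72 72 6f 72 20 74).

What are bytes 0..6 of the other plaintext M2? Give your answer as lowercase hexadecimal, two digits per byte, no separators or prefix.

8d3238317bfc32

First, c1 ⊕ c2 = (M1 ⊕ K) ⊕ (M2 ⊕ K) = M1 ⊕ M2, so the key drops out. Then M2 = (M1 ⊕ M2) ⊕ M1 over the first 7 bytes.
byte 0: (ba ^ 52) ^ 65 = e8 ^ 65 = 8d
byte 1: (77 ^ 37) ^ 72 = 40 ^ 72 = 32
byte 2: (e9 ^ a3) ^ 72 = 4a ^ 72 = 38
byte 3: (57 ^ 09) ^ 6f = 5e ^ 6f = 31
byte 4: (5a ^ 53) ^ 72 = 09 ^ 72 = 7b
byte 5: (75 ^ a9) ^ 20 = dc ^ 20 = fc
byte 6: (e1 ^ a7) ^ 74 = 46 ^ 74 = 32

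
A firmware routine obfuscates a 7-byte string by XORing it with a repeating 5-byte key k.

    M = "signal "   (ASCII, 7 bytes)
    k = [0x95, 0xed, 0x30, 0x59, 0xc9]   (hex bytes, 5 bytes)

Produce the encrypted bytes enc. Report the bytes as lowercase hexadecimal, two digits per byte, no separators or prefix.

The 5-byte key repeats, so the effective keystream is 95 ed 30 59 c9 95 ed.
byte 0: 73 ⊕ 95 = e6
byte 1: 69 ⊕ ed = 84
byte 2: 67 ⊕ 30 = 57
byte 3: 6e ⊕ 59 = 37
byte 4: 61 ⊕ c9 = a8
byte 5: 6c ⊕ 95 = f9
byte 6: 20 ⊕ ed = cd

e6845737a8f9cd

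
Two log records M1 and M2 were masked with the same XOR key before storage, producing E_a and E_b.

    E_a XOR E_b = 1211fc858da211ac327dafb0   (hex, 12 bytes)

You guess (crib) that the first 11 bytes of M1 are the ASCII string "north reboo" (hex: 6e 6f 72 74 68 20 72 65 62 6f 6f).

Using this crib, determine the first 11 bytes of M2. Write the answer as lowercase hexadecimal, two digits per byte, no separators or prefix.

Since E_a ⊕ E_b = M1 ⊕ M2, XORing with the guessed M1 bytes yields the corresponding M2 bytes: M2 = (E_a ⊕ E_b) ⊕ M1.
byte 0: 12 xor 6e = 7c
byte 1: 11 xor 6f = 7e
byte 2: fc xor 72 = 8e
byte 3: 85 xor 74 = f1
byte 4: 8d xor 68 = e5
byte 5: a2 xor 20 = 82
byte 6: 11 xor 72 = 63
byte 7: ac xor 65 = c9
byte 8: 32 xor 62 = 50
byte 9: 7d xor 6f = 12
byte 10: af xor 6f = c0

7c7e8ef1e58263c95012c0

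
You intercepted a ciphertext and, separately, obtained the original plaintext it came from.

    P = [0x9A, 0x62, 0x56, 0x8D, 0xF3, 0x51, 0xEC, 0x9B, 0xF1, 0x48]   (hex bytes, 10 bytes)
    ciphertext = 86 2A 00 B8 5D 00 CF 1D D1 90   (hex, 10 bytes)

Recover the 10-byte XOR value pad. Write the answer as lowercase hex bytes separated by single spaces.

1c 48 56 35 ae 51 23 86 20 d8

Since ciphertext = P ⊕ pad, XORing both sides with P gives pad = P ⊕ ciphertext.
byte 0: 10011010 ⊕ 10000110 = 00011100
byte 1: 01100010 ⊕ 00101010 = 01001000
byte 2: 01010110 ⊕ 00000000 = 01010110
byte 3: 10001101 ⊕ 10111000 = 00110101
byte 4: 11110011 ⊕ 01011101 = 10101110
byte 5: 01010001 ⊕ 00000000 = 01010001
byte 6: 11101100 ⊕ 11001111 = 00100011
byte 7: 10011011 ⊕ 00011101 = 10000110
byte 8: 11110001 ⊕ 11010001 = 00100000
byte 9: 01001000 ⊕ 10010000 = 11011000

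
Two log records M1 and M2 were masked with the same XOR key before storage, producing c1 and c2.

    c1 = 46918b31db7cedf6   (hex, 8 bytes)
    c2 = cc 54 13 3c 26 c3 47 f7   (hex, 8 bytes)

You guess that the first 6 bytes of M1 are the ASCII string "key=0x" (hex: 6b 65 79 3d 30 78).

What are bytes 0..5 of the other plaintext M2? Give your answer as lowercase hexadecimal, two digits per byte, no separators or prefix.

e1a0e130cdc7

First, c1 ⊕ c2 = (M1 ⊕ K) ⊕ (M2 ⊕ K) = M1 ⊕ M2, so the key drops out. Then M2 = (M1 ⊕ M2) ⊕ M1 over the first 6 bytes.
byte 0: (46 ^ cc) ^ 6b = 8a ^ 6b = e1
byte 1: (91 ^ 54) ^ 65 = c5 ^ 65 = a0
byte 2: (8b ^ 13) ^ 79 = 98 ^ 79 = e1
byte 3: (31 ^ 3c) ^ 3d = 0d ^ 3d = 30
byte 4: (db ^ 26) ^ 30 = fd ^ 30 = cd
byte 5: (7c ^ c3) ^ 78 = bf ^ 78 = c7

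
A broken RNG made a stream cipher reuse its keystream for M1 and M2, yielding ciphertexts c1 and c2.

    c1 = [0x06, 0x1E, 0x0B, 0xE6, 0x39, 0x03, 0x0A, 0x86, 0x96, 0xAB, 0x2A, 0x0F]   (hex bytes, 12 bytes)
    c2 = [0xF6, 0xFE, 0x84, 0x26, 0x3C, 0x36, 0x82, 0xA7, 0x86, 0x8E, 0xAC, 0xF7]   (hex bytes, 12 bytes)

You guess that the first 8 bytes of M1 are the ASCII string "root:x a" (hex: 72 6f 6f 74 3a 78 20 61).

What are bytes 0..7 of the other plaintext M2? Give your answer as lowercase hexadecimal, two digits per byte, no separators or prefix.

First, c1 ⊕ c2 = (M1 ⊕ K) ⊕ (M2 ⊕ K) = M1 ⊕ M2, so the key drops out. Then M2 = (M1 ⊕ M2) ⊕ M1 over the first 8 bytes.
byte 0: (06 XOR f6) XOR 72 = f0 XOR 72 = 82
byte 1: (1e XOR fe) XOR 6f = e0 XOR 6f = 8f
byte 2: (0b XOR 84) XOR 6f = 8f XOR 6f = e0
byte 3: (e6 XOR 26) XOR 74 = c0 XOR 74 = b4
byte 4: (39 XOR 3c) XOR 3a = 05 XOR 3a = 3f
byte 5: (03 XOR 36) XOR 78 = 35 XOR 78 = 4d
byte 6: (0a XOR 82) XOR 20 = 88 XOR 20 = a8
byte 7: (86 XOR a7) XOR 61 = 21 XOR 61 = 40

828fe0b43f4da840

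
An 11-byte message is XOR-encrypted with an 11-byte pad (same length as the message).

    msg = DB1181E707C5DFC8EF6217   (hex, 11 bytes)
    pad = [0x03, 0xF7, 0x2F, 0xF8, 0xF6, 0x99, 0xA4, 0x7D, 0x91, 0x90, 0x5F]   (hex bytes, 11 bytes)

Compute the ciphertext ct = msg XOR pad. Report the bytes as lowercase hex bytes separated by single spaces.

d8 e6 ae 1f f1 5c 7b b5 7e f2 48

XOR is its own inverse, so applying the key byte-wise gives the result directly.
db ⊕ 03 = d8
11 ⊕ f7 = e6
81 ⊕ 2f = ae
e7 ⊕ f8 = 1f
07 ⊕ f6 = f1
c5 ⊕ 99 = 5c
df ⊕ a4 = 7b
c8 ⊕ 7d = b5
ef ⊕ 91 = 7e
62 ⊕ 90 = f2
17 ⊕ 5f = 48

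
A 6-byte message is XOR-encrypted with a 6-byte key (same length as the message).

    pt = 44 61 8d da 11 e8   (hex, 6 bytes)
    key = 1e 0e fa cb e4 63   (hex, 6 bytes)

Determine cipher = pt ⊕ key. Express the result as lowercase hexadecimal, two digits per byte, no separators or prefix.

5a6f7711f58b

XOR is its own inverse, so applying the key byte-wise gives the result directly.
byte 0: 44 ^ 1e = 5a
byte 1: 61 ^ 0e = 6f
byte 2: 8d ^ fa = 77
byte 3: da ^ cb = 11
byte 4: 11 ^ e4 = f5
byte 5: e8 ^ 63 = 8b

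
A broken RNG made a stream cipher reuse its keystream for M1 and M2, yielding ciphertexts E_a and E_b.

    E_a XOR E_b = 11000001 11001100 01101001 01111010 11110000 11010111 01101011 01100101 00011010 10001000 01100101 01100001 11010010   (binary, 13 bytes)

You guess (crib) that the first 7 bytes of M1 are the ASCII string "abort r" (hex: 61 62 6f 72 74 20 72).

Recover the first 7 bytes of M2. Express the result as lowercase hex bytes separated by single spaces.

a0 ae 06 08 84 f7 19

Since E_a ⊕ E_b = M1 ⊕ M2, XORing with the guessed M1 bytes yields the corresponding M2 bytes: M2 = (E_a ⊕ E_b) ⊕ M1.
byte 0: c1 XOR 61 = a0
byte 1: cc XOR 62 = ae
byte 2: 69 XOR 6f = 06
byte 3: 7a XOR 72 = 08
byte 4: f0 XOR 74 = 84
byte 5: d7 XOR 20 = f7
byte 6: 6b XOR 72 = 19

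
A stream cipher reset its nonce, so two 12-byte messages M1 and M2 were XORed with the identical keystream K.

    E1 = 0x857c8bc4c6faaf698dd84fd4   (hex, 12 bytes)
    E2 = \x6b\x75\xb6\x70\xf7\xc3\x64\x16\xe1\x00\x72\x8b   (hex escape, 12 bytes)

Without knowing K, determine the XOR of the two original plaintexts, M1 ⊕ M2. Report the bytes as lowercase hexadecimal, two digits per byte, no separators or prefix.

ee093db43139cb7f6cd83d5f

E1 ⊕ E2 = (M1 ⊕ K) ⊕ (M2 ⊕ K) = M1 ⊕ M2 — the shared key cancels under XOR.
85 ^ 6b = ee
7c ^ 75 = 09
8b ^ b6 = 3d
c4 ^ 70 = b4
c6 ^ f7 = 31
fa ^ c3 = 39
af ^ 64 = cb
69 ^ 16 = 7f
8d ^ e1 = 6c
d8 ^ 00 = d8
4f ^ 72 = 3d
d4 ^ 8b = 5f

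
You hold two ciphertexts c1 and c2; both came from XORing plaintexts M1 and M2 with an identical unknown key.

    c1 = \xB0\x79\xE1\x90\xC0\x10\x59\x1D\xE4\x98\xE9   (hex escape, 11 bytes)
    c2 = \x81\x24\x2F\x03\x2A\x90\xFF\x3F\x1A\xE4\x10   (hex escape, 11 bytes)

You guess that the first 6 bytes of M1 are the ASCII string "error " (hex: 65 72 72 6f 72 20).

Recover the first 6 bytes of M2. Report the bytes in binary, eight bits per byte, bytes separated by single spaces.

First, c1 ⊕ c2 = (M1 ⊕ K) ⊕ (M2 ⊕ K) = M1 ⊕ M2, so the key drops out. Then M2 = (M1 ⊕ M2) ⊕ M1 over the first 6 bytes.
byte 0: (b0 ^ 81) ^ 65 = 31 ^ 65 = 54
byte 1: (79 ^ 24) ^ 72 = 5d ^ 72 = 2f
byte 2: (e1 ^ 2f) ^ 72 = ce ^ 72 = bc
byte 3: (90 ^ 03) ^ 6f = 93 ^ 6f = fc
byte 4: (c0 ^ 2a) ^ 72 = ea ^ 72 = 98
byte 5: (10 ^ 90) ^ 20 = 80 ^ 20 = a0

01010100 00101111 10111100 11111100 10011000 10100000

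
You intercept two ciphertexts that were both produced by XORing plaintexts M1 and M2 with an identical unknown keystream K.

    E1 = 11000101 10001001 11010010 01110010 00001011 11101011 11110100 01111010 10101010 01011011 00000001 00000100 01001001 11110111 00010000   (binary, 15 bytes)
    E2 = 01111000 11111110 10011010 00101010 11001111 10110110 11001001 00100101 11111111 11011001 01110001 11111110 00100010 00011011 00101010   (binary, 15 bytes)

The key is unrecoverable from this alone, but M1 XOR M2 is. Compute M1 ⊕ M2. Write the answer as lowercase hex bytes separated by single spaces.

E1 ⊕ E2 = (M1 ⊕ K) ⊕ (M2 ⊕ K) = M1 ⊕ M2 — the shared key cancels under XOR.
197 xor 120 = 189
137 xor 254 = 119
210 xor 154 =  72
114 xor  42 =  88
 11 xor 207 = 196
235 xor 182 =  93
244 xor 201 =  61
122 xor  37 =  95
170 xor 255 =  85
 91 xor 217 = 130
  1 xor 113 = 112
  4 xor 254 = 250
 73 xor  34 = 107
247 xor  27 = 236
 16 xor  42 =  58

bd 77 48 58 c4 5d 3d 5f 55 82 70 fa 6b ec 3a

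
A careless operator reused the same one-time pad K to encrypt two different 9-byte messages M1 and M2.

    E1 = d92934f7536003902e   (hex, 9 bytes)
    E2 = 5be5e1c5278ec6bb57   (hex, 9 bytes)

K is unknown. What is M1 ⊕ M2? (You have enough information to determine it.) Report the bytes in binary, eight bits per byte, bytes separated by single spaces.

E1 ⊕ E2 = (M1 ⊕ K) ⊕ (M2 ⊕ K) = M1 ⊕ M2 — the shared key cancels under XOR.
d9 XOR 5b = 82
29 XOR e5 = cc
34 XOR e1 = d5
f7 XOR c5 = 32
53 XOR 27 = 74
60 XOR 8e = ee
03 XOR c6 = c5
90 XOR bb = 2b
2e XOR 57 = 79

10000010 11001100 11010101 00110010 01110100 11101110 11000101 00101011 01111001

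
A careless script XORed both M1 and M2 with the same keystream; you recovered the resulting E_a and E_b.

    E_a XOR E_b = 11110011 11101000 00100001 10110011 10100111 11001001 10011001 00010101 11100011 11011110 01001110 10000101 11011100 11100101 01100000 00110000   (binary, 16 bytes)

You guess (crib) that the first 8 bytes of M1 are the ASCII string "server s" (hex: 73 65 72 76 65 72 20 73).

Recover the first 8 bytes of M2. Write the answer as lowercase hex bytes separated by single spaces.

80 8d 53 c5 c2 bb b9 66

Since E_a ⊕ E_b = M1 ⊕ M2, XORing with the guessed M1 bytes yields the corresponding M2 bytes: M2 = (E_a ⊕ E_b) ⊕ M1.
byte 0: 243 xor 115 = 128
byte 1: 232 xor 101 = 141
byte 2:  33 xor 114 =  83
byte 3: 179 xor 118 = 197
byte 4: 167 xor 101 = 194
byte 5: 201 xor 114 = 187
byte 6: 153 xor  32 = 185
byte 7:  21 xor 115 = 102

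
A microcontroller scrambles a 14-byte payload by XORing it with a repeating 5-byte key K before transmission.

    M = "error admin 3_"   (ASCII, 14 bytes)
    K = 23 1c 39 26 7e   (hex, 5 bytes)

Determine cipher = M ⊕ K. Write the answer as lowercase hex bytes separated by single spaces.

The 5-byte key repeats, so the effective keystream is 23 1c 39 26 7e 23 1c 39 26 7e 23 1c 39 26.
byte 0: 65 ⊕ 23 = 46
byte 1: 72 ⊕ 1c = 6e
byte 2: 72 ⊕ 39 = 4b
byte 3: 6f ⊕ 26 = 49
byte 4: 72 ⊕ 7e = 0c
byte 5: 20 ⊕ 23 = 03
byte 6: 61 ⊕ 1c = 7d
byte 7: 64 ⊕ 39 = 5d
byte 8: 6d ⊕ 26 = 4b
byte 9: 69 ⊕ 7e = 17
byte 10: 6e ⊕ 23 = 4d
byte 11: 20 ⊕ 1c = 3c
byte 12: 33 ⊕ 39 = 0a
byte 13: 5f ⊕ 26 = 79

46 6e 4b 49 0c 03 7d 5d 4b 17 4d 3c 0a 79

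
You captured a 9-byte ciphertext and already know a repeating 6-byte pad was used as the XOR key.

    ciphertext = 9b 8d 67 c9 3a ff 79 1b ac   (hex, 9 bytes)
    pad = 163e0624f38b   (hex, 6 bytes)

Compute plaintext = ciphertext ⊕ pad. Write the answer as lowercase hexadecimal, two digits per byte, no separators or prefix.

The 6-byte key repeats, so the effective keystream is 16 3e 06 24 f3 8b 16 3e 06.
byte 0: 9b XOR 16 = 8d
byte 1: 8d XOR 3e = b3
byte 2: 67 XOR 06 = 61
byte 3: c9 XOR 24 = ed
byte 4: 3a XOR f3 = c9
byte 5: ff XOR 8b = 74
byte 6: 79 XOR 16 = 6f
byte 7: 1b XOR 3e = 25
byte 8: ac XOR 06 = aa

8db361edc9746f25aa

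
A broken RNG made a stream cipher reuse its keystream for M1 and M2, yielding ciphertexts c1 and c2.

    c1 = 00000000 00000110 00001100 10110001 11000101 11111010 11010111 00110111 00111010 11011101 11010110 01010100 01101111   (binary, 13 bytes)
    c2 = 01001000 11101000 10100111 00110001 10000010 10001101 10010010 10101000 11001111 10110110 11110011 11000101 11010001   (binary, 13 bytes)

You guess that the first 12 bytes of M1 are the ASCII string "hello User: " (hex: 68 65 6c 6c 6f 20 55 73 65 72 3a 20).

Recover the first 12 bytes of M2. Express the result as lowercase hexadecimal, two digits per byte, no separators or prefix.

First, c1 ⊕ c2 = (M1 ⊕ K) ⊕ (M2 ⊕ K) = M1 ⊕ M2, so the key drops out. Then M2 = (M1 ⊕ M2) ⊕ M1 over the first 12 bytes.
byte 0: (00 xor 48) xor 68 = 48 xor 68 = 20
byte 1: (06 xor e8) xor 65 = ee xor 65 = 8b
byte 2: (0c xor a7) xor 6c = ab xor 6c = c7
byte 3: (b1 xor 31) xor 6c = 80 xor 6c = ec
byte 4: (c5 xor 82) xor 6f = 47 xor 6f = 28
byte 5: (fa xor 8d) xor 20 = 77 xor 20 = 57
byte 6: (d7 xor 92) xor 55 = 45 xor 55 = 10
byte 7: (37 xor a8) xor 73 = 9f xor 73 = ec
byte 8: (3a xor cf) xor 65 = f5 xor 65 = 90
byte 9: (dd xor b6) xor 72 = 6b xor 72 = 19
byte 10: (d6 xor f3) xor 3a = 25 xor 3a = 1f
byte 11: (54 xor c5) xor 20 = 91 xor 20 = b1

208bc7ec285710ec90191fb1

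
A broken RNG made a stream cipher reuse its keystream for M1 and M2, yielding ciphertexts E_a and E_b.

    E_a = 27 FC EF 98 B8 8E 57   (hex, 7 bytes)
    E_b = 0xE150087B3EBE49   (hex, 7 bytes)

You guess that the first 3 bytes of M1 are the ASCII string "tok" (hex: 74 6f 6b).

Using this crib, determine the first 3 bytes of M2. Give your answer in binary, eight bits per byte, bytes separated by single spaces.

10110010 11000011 10001100

First, E_a ⊕ E_b = (M1 ⊕ K) ⊕ (M2 ⊕ K) = M1 ⊕ M2, so the key drops out. Then M2 = (M1 ⊕ M2) ⊕ M1 over the first 3 bytes.
byte 0: (27 XOR e1) XOR 74 = c6 XOR 74 = b2
byte 1: (fc XOR 50) XOR 6f = ac XOR 6f = c3
byte 2: (ef XOR 08) XOR 6b = e7 XOR 6b = 8c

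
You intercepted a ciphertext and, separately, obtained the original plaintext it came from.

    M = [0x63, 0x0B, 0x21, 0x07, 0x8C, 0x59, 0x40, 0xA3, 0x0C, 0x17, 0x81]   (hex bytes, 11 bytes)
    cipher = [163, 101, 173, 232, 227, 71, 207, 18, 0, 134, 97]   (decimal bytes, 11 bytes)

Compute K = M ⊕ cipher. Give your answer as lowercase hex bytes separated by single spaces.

Since cipher = M ⊕ K, XORing both sides with M gives K = M ⊕ cipher.
 99 XOR 163 = 192
 11 XOR 101 = 110
 33 XOR 173 = 140
  7 XOR 232 = 239
140 XOR 227 = 111
 89 XOR  71 =  30
 64 XOR 207 = 143
163 XOR  18 = 177
 12 XOR   0 =  12
 23 XOR 134 = 145
129 XOR  97 = 224

c0 6e 8c ef 6f 1e 8f b1 0c 91 e0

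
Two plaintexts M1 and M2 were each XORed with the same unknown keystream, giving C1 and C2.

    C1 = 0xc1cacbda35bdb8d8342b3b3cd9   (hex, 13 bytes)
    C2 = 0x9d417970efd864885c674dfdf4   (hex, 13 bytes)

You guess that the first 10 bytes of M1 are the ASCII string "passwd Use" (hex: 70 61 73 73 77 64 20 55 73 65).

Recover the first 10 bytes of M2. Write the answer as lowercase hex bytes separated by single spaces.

2c ea c1 d9 ad 01 fc 05 1b 29

First, C1 ⊕ C2 = (M1 ⊕ K) ⊕ (M2 ⊕ K) = M1 ⊕ M2, so the key drops out. Then M2 = (M1 ⊕ M2) ⊕ M1 over the first 10 bytes.
byte 0: (c1 ^ 9d) ^ 70 = 5c ^ 70 = 2c
byte 1: (ca ^ 41) ^ 61 = 8b ^ 61 = ea
byte 2: (cb ^ 79) ^ 73 = b2 ^ 73 = c1
byte 3: (da ^ 70) ^ 73 = aa ^ 73 = d9
byte 4: (35 ^ ef) ^ 77 = da ^ 77 = ad
byte 5: (bd ^ d8) ^ 64 = 65 ^ 64 = 01
byte 6: (b8 ^ 64) ^ 20 = dc ^ 20 = fc
byte 7: (d8 ^ 88) ^ 55 = 50 ^ 55 = 05
byte 8: (34 ^ 5c) ^ 73 = 68 ^ 73 = 1b
byte 9: (2b ^ 67) ^ 65 = 4c ^ 65 = 29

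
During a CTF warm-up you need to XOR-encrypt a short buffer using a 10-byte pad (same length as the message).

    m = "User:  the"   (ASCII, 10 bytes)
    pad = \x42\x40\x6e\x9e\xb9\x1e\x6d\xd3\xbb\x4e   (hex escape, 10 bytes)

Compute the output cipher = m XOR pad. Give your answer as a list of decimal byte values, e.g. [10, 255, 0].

55 ^ 42 = 17
73 ^ 40 = 33
65 ^ 6e = 0b
72 ^ 9e = ec
3a ^ b9 = 83
20 ^ 1e = 3e
20 ^ 6d = 4d
74 ^ d3 = a7
68 ^ bb = d3
65 ^ 4e = 2b

[23, 51, 11, 236, 131, 62, 77, 167, 211, 43]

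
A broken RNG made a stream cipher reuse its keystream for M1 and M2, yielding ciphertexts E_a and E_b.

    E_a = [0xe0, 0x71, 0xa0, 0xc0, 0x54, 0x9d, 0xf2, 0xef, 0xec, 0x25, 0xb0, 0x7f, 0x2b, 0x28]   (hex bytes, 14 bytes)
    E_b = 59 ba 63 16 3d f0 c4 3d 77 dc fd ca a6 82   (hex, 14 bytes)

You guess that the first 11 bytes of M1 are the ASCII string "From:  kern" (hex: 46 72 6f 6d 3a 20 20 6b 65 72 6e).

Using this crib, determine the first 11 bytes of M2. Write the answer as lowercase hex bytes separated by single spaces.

ff b9 ac bb 53 4d 16 b9 fe 8b 23

First, E_a ⊕ E_b = (M1 ⊕ K) ⊕ (M2 ⊕ K) = M1 ⊕ M2, so the key drops out. Then M2 = (M1 ⊕ M2) ⊕ M1 over the first 11 bytes.
byte 0: (e0 XOR 59) XOR 46 = b9 XOR 46 = ff
byte 1: (71 XOR ba) XOR 72 = cb XOR 72 = b9
byte 2: (a0 XOR 63) XOR 6f = c3 XOR 6f = ac
byte 3: (c0 XOR 16) XOR 6d = d6 XOR 6d = bb
byte 4: (54 XOR 3d) XOR 3a = 69 XOR 3a = 53
byte 5: (9d XOR f0) XOR 20 = 6d XOR 20 = 4d
byte 6: (f2 XOR c4) XOR 20 = 36 XOR 20 = 16
byte 7: (ef XOR 3d) XOR 6b = d2 XOR 6b = b9
byte 8: (ec XOR 77) XOR 65 = 9b XOR 65 = fe
byte 9: (25 XOR dc) XOR 72 = f9 XOR 72 = 8b
byte 10: (b0 XOR fd) XOR 6e = 4d XOR 6e = 23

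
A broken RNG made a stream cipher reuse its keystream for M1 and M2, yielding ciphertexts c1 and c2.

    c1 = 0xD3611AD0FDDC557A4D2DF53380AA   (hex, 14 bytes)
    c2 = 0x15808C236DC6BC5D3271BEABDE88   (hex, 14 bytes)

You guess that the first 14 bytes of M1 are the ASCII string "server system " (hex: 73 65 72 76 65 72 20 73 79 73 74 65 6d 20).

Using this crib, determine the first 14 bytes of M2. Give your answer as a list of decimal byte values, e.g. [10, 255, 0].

[181, 132, 228, 133, 245, 104, 201, 84, 6, 47, 63, 253, 51, 2]

First, c1 ⊕ c2 = (M1 ⊕ K) ⊕ (M2 ⊕ K) = M1 ⊕ M2, so the key drops out. Then M2 = (M1 ⊕ M2) ⊕ M1 over the first 14 bytes.
byte 0: (d3 ^ 15) ^ 73 = c6 ^ 73 = b5
byte 1: (61 ^ 80) ^ 65 = e1 ^ 65 = 84
byte 2: (1a ^ 8c) ^ 72 = 96 ^ 72 = e4
byte 3: (d0 ^ 23) ^ 76 = f3 ^ 76 = 85
byte 4: (fd ^ 6d) ^ 65 = 90 ^ 65 = f5
byte 5: (dc ^ c6) ^ 72 = 1a ^ 72 = 68
byte 6: (55 ^ bc) ^ 20 = e9 ^ 20 = c9
byte 7: (7a ^ 5d) ^ 73 = 27 ^ 73 = 54
byte 8: (4d ^ 32) ^ 79 = 7f ^ 79 = 06
byte 9: (2d ^ 71) ^ 73 = 5c ^ 73 = 2f
byte 10: (f5 ^ be) ^ 74 = 4b ^ 74 = 3f
byte 11: (33 ^ ab) ^ 65 = 98 ^ 65 = fd
byte 12: (80 ^ de) ^ 6d = 5e ^ 6d = 33
byte 13: (aa ^ 88) ^ 20 = 22 ^ 20 = 02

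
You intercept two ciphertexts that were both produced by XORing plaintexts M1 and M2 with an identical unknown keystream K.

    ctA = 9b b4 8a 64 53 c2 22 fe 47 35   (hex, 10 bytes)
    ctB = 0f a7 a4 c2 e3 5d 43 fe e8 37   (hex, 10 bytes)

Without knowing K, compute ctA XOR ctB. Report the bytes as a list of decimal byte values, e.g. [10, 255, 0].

ctA ⊕ ctB = (M1 ⊕ K) ⊕ (M2 ⊕ K) = M1 ⊕ M2 — the shared key cancels under XOR.
155 ⊕  15 = 148
180 ⊕ 167 =  19
138 ⊕ 164 =  46
100 ⊕ 194 = 166
 83 ⊕ 227 = 176
194 ⊕  93 = 159
 34 ⊕  67 =  97
254 ⊕ 254 =   0
 71 ⊕ 232 = 175
 53 ⊕  55 =   2

[148, 19, 46, 166, 176, 159, 97, 0, 175, 2]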